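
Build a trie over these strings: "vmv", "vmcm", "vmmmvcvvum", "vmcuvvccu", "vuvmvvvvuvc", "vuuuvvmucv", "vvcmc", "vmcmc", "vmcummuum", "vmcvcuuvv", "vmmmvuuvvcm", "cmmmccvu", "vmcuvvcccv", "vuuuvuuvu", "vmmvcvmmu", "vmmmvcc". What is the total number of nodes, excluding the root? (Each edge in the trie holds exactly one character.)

80

Count nodes per top-level branch (shared prefixes stored once):
  'c'-branch (cmmmccvu): 8 nodes
  'v'-branch (vmcm, vmcmc, vmcummuum, vmcuvvcccv, vmcuvvccu, vmcvcuuvv, vmmmvcc, vmmmvcvvum, vmmmvuuvvcm, vmmvcvmmu, vmv, vuuuvuuvu, vuuuvvmucv, vuvmvvvvuvc, vvcmc): 72 nodes
Sum: 80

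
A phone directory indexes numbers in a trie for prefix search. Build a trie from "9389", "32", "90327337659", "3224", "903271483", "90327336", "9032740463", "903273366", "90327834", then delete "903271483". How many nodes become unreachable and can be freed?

4

After clearing the end-marker at "903271483", prune upward until reaching a node still needed by another word.
The suffix "1483" (4 nodes) is used only by "903271483"; the node for "90327" still has the child "3", so pruning stops there.
Nodes removed: 4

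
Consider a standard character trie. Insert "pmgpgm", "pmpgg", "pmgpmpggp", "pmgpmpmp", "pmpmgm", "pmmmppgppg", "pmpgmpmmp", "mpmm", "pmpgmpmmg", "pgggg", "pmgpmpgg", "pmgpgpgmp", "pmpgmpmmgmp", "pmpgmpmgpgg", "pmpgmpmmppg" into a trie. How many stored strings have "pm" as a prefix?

13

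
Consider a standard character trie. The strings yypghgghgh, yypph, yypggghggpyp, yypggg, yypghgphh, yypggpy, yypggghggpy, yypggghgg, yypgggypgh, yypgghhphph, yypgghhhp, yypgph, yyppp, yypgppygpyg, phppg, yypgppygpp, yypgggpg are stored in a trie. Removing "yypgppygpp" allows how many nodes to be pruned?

A node on "yypgppygpp"'s path can go only if nothing else ends at it or branches off below it.
The suffix "p" (1 node) is used only by "yypgppygpp"; the node for "yypgppygp" still has the child "y", so pruning stops there.
Nodes removed: 1

1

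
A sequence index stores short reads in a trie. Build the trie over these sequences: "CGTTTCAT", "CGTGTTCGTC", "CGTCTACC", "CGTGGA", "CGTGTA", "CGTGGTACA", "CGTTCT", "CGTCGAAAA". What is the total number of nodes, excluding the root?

34

For each word, the new-node count is its length minus the longest prefix already in the trie:
  "CGTTTCAT" → 8 new (C, G, T, T, T, C, A, T)
  "CGTGTTCGTC" → prefix "CGT" already present; 7 new (G, T, T, C, G, T, C)
  "CGTCTACC" → prefix "CGT" already present; 5 new (C, T, A, C, C)
  "CGTGGA" → prefix "CGTG" already present; 2 new (G, A)
  "CGTGTA" → prefix "CGTGT" already present; 1 new (A)
  "CGTGGTACA" → prefix "CGTGG" already present; 4 new (T, A, C, A)
  "CGTTCT" → prefix "CGTT" already present; 2 new (C, T)
  "CGTCGAAAA" → prefix "CGTC" already present; 5 new (G, A, A, A, A)
Total nodes = 8 + 7 + 5 + 2 + 1 + 4 + 2 + 5 = 34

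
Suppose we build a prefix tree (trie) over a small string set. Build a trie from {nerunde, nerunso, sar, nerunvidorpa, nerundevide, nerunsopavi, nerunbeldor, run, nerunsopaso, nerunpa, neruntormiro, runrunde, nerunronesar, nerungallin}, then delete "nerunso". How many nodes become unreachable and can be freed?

Walk "nerunso" from the leaf back toward the root, removing each node that no remaining word uses.
Every node on "nerunso" is still needed (e.g. by "nerunsopavi"), so nothing is freed.
Nodes removed: 0

0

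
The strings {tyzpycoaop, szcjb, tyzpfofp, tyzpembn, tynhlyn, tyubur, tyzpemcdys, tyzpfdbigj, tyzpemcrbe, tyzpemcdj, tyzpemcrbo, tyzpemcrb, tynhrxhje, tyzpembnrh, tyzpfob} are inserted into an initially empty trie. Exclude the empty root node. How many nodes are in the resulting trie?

54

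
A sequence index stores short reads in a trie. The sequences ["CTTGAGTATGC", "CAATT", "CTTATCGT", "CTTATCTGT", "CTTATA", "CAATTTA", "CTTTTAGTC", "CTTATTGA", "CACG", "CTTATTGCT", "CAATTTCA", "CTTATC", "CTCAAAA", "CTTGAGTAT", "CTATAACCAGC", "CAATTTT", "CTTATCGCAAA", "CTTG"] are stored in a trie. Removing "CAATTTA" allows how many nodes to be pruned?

1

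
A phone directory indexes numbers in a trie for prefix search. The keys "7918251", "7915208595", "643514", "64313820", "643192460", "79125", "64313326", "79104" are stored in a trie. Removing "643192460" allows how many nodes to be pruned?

Walk "643192460" from the leaf back toward the root, removing each node that no remaining word uses.
The suffix "92460" (5 nodes) is used only by "643192460"; the node for "6431" still has the child "3", so pruning stops there.
Nodes removed: 5

5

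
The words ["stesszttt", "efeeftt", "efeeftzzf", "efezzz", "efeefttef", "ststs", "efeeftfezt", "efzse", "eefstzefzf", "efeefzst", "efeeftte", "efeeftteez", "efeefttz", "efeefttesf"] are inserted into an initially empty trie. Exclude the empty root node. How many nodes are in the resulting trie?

51

Insert word by word; a character creates a node only if that edge doesn't already exist:
  "stesszttt" → 9 new (s, t, e, s, s, z, t, t, t)
  "efeeftt" → 7 new (e, f, e, e, f, t, t)
  "efeeftzzf" → prefix "efeeft" already present; 3 new (z, z, f)
  "efezzz" → prefix "efe" already present; 3 new (z, z, z)
  "efeefttef" → prefix "efeeftt" already present; 2 new (e, f)
  "ststs" → prefix "st" already present; 3 new (s, t, s)
  "efeeftfezt" → prefix "efeeft" already present; 4 new (f, e, z, t)
  "efzse" → prefix "ef" already present; 3 new (z, s, e)
  "eefstzefzf" → prefix "e" already present; 9 new (e, f, s, t, z, e, f, z, f)
  "efeefzst" → prefix "efeef" already present; 3 new (z, s, t)
  "efeeftte" → prefix "efeeftte" already present; 0 new (none)
  "efeeftteez" → prefix "efeeftte" already present; 2 new (e, z)
  "efeefttz" → prefix "efeeftt" already present; 1 new (z)
  "efeefttesf" → prefix "efeeftte" already present; 2 new (s, f)
Total nodes = 9 + 7 + 3 + 3 + 2 + 3 + 4 + 3 + 9 + 3 + 0 + 2 + 1 + 2 = 51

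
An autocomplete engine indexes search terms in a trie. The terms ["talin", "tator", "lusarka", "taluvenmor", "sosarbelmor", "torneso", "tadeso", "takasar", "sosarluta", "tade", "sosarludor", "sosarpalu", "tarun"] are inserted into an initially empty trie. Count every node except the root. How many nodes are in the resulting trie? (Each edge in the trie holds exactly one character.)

For each word, the new-node count is its length minus the longest prefix already in the trie:
  "talin" → 5 new (t, a, l, i, n)
  "tator" → prefix "ta" already present; 3 new (t, o, r)
  "lusarka" → 7 new (l, u, s, a, r, k, a)
  "taluvenmor" → prefix "tal" already present; 7 new (u, v, e, n, m, o, r)
  "sosarbelmor" → 11 new (s, o, s, a, r, b, e, l, m, o, r)
  "torneso" → prefix "t" already present; 6 new (o, r, n, e, s, o)
  "tadeso" → prefix "ta" already present; 4 new (d, e, s, o)
  "takasar" → prefix "ta" already present; 5 new (k, a, s, a, r)
  "sosarluta" → prefix "sosar" already present; 4 new (l, u, t, a)
  "tade" → prefix "tade" already present; 0 new (none)
  "sosarludor" → prefix "sosarlu" already present; 3 new (d, o, r)
  "sosarpalu" → prefix "sosar" already present; 4 new (p, a, l, u)
  "tarun" → prefix "ta" already present; 3 new (r, u, n)
Total nodes = 5 + 3 + 7 + 7 + 11 + 6 + 4 + 5 + 4 + 0 + 3 + 4 + 3 = 62

62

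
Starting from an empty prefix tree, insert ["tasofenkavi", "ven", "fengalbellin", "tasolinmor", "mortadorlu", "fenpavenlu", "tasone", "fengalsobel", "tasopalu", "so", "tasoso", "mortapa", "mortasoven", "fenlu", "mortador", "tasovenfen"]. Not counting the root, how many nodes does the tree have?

79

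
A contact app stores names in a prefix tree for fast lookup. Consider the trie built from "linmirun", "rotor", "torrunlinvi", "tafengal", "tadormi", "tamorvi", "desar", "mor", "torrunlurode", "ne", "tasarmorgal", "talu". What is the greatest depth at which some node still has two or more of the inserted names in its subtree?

Look for the deepest trie node that still has at least two words in its subtree.
e.g. "torrunlinvi" and "torrunlurode" share the prefix "torrunl" of length 7; no pair shares a longer one.
Longest shared-prefix length: 7

7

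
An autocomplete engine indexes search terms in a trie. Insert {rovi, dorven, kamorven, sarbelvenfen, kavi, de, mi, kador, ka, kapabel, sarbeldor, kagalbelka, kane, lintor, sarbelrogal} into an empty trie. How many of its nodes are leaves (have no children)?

14

Leaves are exactly the stored words that no other stored word extends.
Those words: "de", "dorven", "kador", "kagalbelka", "kamorven", "kane", "kapabel", "kavi", "lintor", "mi", "rovi", "sarbeldor", "sarbelrogal", "sarbelvenfen"
Leaf count: 14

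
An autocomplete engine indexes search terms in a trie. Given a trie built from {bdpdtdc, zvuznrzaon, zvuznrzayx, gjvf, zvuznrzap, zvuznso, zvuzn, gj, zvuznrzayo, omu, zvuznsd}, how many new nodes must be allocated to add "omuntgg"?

"omu" is already a path in the trie; the remaining "ntgg" must be added.
Each of the 4 remaining characters creates one node.

4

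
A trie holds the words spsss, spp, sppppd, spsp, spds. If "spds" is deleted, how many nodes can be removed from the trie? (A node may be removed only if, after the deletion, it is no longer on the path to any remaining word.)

2

A node on "spds"'s path can go only if nothing else ends at it or branches off below it.
The suffix "ds" (2 nodes) is used only by "spds"; the node for "sp" still has the child "s", so pruning stops there.
Nodes removed: 2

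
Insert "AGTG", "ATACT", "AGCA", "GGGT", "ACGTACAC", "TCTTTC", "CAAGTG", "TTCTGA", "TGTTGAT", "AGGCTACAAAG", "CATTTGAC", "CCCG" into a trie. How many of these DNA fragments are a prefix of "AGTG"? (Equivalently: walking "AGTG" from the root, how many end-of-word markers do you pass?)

Traverse "AGTG" character by character; count nodes along the way that are marked as word ends.
Prefixes of the query that are stored words: "AGTG"
Count: 1

1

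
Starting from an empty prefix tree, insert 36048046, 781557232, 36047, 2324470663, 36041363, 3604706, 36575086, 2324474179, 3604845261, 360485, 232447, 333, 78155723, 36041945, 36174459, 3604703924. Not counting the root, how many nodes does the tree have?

65

For each word, the new-node count is its length minus the longest prefix already in the trie:
  "36048046" → 8 new (3, 6, 0, 4, 8, 0, 4, 6)
  "781557232" → 9 new (7, 8, 1, 5, 5, 7, 2, 3, 2)
  "36047" → prefix "3604" already present; 1 new (7)
  "2324470663" → 10 new (2, 3, 2, 4, 4, 7, 0, 6, 6, 3)
  "36041363" → prefix "3604" already present; 4 new (1, 3, 6, 3)
  "3604706" → prefix "36047" already present; 2 new (0, 6)
  "36575086" → prefix "36" already present; 6 new (5, 7, 5, 0, 8, 6)
  "2324474179" → prefix "232447" already present; 4 new (4, 1, 7, 9)
  "3604845261" → prefix "36048" already present; 5 new (4, 5, 2, 6, 1)
  "360485" → prefix "36048" already present; 1 new (5)
  "232447" → prefix "232447" already present; 0 new (none)
  "333" → prefix "3" already present; 2 new (3, 3)
  "78155723" → prefix "78155723" already present; 0 new (none)
  "36041945" → prefix "36041" already present; 3 new (9, 4, 5)
  "36174459" → prefix "36" already present; 6 new (1, 7, 4, 4, 5, 9)
  "3604703924" → prefix "360470" already present; 4 new (3, 9, 2, 4)
Total nodes = 8 + 9 + 1 + 10 + 4 + 2 + 6 + 4 + 5 + 1 + 0 + 2 + 0 + 3 + 6 + 4 = 65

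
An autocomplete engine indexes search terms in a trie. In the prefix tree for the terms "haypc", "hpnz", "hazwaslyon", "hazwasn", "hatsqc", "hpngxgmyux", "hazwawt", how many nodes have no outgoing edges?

7

A leaf is a node with no children — equivalently, the end of a word that is not a proper prefix of any other stored word.
Those words: "hatsqc", "haypc", "hazwaslyon", "hazwasn", "hazwawt", "hpngxgmyux", "hpnz"
Leaf count: 7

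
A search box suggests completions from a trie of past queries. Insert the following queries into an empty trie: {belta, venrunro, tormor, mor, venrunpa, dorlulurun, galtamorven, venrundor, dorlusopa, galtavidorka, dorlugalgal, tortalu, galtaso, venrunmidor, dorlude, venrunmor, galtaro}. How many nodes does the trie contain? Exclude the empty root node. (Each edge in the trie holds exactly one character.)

82

Insert word by word; a character creates a node only if that edge doesn't already exist:
  "belta" → 5 new (b, e, l, t, a)
  "venrunro" → 8 new (v, e, n, r, u, n, r, o)
  "tormor" → 6 new (t, o, r, m, o, r)
  "mor" → 3 new (m, o, r)
  "venrunpa" → prefix "venrun" already present; 2 new (p, a)
  "dorlulurun" → 10 new (d, o, r, l, u, l, u, r, u, n)
  "galtamorven" → 11 new (g, a, l, t, a, m, o, r, v, e, n)
  "venrundor" → prefix "venrun" already present; 3 new (d, o, r)
  "dorlusopa" → prefix "dorlu" already present; 4 new (s, o, p, a)
  "galtavidorka" → prefix "galta" already present; 7 new (v, i, d, o, r, k, a)
  "dorlugalgal" → prefix "dorlu" already present; 6 new (g, a, l, g, a, l)
  "tortalu" → prefix "tor" already present; 4 new (t, a, l, u)
  "galtaso" → prefix "galta" already present; 2 new (s, o)
  "venrunmidor" → prefix "venrun" already present; 5 new (m, i, d, o, r)
  "dorlude" → prefix "dorlu" already present; 2 new (d, e)
  "venrunmor" → prefix "venrunm" already present; 2 new (o, r)
  "galtaro" → prefix "galta" already present; 2 new (r, o)
Total nodes = 5 + 8 + 6 + 3 + 2 + 10 + 11 + 3 + 4 + 7 + 6 + 4 + 2 + 5 + 2 + 2 + 2 = 82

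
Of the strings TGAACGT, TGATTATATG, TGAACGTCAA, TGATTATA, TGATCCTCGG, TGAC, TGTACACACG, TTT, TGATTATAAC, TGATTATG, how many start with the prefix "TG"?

Traverse to the node for "TG", then collect every word in that subtree.
Matches: "TGAACGT", "TGAACGTCAA", "TGAC", "TGATCCTCGG", "TGATTATA", "TGATTATAAC", "TGATTATATG", "TGATTATG", "TGTACACACG"
Count: 9

9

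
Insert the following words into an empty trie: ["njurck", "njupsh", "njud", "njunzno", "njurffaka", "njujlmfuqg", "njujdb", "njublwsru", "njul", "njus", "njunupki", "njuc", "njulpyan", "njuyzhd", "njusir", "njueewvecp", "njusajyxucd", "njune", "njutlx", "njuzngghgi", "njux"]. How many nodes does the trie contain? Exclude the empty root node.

77

For each word, the new-node count is its length minus the longest prefix already in the trie:
  "njurck" → 6 new (n, j, u, r, c, k)
  "njupsh" → prefix "nju" already present; 3 new (p, s, h)
  "njud" → prefix "nju" already present; 1 new (d)
  "njunzno" → prefix "nju" already present; 4 new (n, z, n, o)
  "njurffaka" → prefix "njur" already present; 5 new (f, f, a, k, a)
  "njujlmfuqg" → prefix "nju" already present; 7 new (j, l, m, f, u, q, g)
  "njujdb" → prefix "njuj" already present; 2 new (d, b)
  "njublwsru" → prefix "nju" already present; 6 new (b, l, w, s, r, u)
  "njul" → prefix "nju" already present; 1 new (l)
  "njus" → prefix "nju" already present; 1 new (s)
  "njunupki" → prefix "njun" already present; 4 new (u, p, k, i)
  "njuc" → prefix "nju" already present; 1 new (c)
  "njulpyan" → prefix "njul" already present; 4 new (p, y, a, n)
  "njuyzhd" → prefix "nju" already present; 4 new (y, z, h, d)
  "njusir" → prefix "njus" already present; 2 new (i, r)
  "njueewvecp" → prefix "nju" already present; 7 new (e, e, w, v, e, c, p)
  "njusajyxucd" → prefix "njus" already present; 7 new (a, j, y, x, u, c, d)
  "njune" → prefix "njun" already present; 1 new (e)
  "njutlx" → prefix "nju" already present; 3 new (t, l, x)
  "njuzngghgi" → prefix "nju" already present; 7 new (z, n, g, g, h, g, i)
  "njux" → prefix "nju" already present; 1 new (x)
Total nodes = 6 + 3 + 1 + 4 + 5 + 7 + 2 + 6 + 1 + 1 + 4 + 1 + 4 + 4 + 2 + 7 + 7 + 1 + 3 + 7 + 1 = 77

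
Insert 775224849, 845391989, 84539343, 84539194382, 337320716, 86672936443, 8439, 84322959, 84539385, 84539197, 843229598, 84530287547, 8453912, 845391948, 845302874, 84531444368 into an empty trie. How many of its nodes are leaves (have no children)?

15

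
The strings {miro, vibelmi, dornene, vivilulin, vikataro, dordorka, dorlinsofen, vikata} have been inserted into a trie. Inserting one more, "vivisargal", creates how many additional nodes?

"vivi" is already a path in the trie; the remaining "sargal" must be added.
Each of the 6 remaining characters creates one node.

6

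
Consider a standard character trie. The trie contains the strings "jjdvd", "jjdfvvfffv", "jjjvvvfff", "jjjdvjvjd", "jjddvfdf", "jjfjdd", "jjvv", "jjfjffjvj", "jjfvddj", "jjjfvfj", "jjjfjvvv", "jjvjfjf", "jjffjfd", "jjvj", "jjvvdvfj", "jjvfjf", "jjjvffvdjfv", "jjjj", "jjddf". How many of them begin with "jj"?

Filter for entries beginning with "jj":
Matches: "jjddf", "jjddvfdf", "jjdfvvfffv", "jjdvd", "jjffjfd", "jjfjdd", "jjfjffjvj", "jjfvddj", "jjjdvjvjd", "jjjfjvvv", "jjjfvfj", "jjjj", "jjjvffvdjfv", "jjjvvvfff", "jjvfjf", "jjvj", "jjvjfjf", "jjvv", "jjvvdvfj"
Count: 19

19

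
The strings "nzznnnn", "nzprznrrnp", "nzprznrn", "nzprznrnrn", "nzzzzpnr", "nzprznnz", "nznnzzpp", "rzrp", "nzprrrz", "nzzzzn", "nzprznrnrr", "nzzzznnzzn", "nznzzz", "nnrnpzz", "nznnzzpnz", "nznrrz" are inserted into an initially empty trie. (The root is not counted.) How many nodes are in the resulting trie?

58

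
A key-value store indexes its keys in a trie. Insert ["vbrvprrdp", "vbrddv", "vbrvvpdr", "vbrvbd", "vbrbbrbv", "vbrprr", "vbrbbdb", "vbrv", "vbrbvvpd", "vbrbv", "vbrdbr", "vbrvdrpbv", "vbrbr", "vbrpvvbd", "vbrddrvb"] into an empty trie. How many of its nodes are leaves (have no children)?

Leaves are exactly the stored words that no other stored word extends.
Those words: "vbrbbdb", "vbrbbrbv", "vbrbr", "vbrbvvpd", "vbrdbr", "vbrddrvb", "vbrddv", "vbrprr", "vbrpvvbd", "vbrvbd", "vbrvdrpbv", "vbrvprrdp", "vbrvvpdr"
Leaf count: 13

13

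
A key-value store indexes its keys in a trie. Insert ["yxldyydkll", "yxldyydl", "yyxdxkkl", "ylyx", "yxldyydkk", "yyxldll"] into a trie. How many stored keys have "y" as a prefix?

Filter for entries beginning with "y":
Matches: "ylyx", "yxldyydkk", "yxldyydkll", "yxldyydl", "yyxdxkkl", "yyxldll"
Count: 6

6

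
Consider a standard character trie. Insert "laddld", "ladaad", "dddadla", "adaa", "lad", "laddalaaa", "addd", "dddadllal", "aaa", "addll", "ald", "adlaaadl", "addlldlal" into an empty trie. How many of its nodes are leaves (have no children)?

A leaf is a node with no children — equivalently, the end of a word that is not a proper prefix of any other stored word.
Those words: "aaa", "adaa", "addd", "addlldlal", "adlaaadl", "ald", "dddadla", "dddadllal", "ladaad", "laddalaaa", "laddld"
Leaf count: 11

11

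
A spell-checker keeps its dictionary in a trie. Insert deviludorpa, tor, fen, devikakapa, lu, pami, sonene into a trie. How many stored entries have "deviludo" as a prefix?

1

Filter for entries beginning with "deviludo":
Matches: "deviludorpa"
Count: 1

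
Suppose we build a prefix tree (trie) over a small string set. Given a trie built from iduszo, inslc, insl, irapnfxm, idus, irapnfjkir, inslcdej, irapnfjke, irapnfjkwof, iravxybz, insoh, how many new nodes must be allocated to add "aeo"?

"aeo" shares no prefix with any stored word, so all 3 characters open new nodes.
3 − 0 = 3 new nodes.

3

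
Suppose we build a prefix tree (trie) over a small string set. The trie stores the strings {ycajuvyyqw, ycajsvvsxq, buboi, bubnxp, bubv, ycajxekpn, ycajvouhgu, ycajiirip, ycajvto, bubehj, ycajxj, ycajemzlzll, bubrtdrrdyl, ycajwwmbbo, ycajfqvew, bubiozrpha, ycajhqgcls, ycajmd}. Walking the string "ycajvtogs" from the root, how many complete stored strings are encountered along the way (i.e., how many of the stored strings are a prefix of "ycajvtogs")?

Walk "ycajvtogs" from the root; an end-of-word marker is hit whenever a stored word is a prefix of "ycajvtogs".
Prefixes of the query that are stored words: "ycajvto"
Count: 1

1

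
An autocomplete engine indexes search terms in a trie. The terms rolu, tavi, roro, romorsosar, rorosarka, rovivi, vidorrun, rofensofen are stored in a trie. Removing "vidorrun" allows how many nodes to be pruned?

A node on "vidorrun"'s path can go only if nothing else ends at it or branches off below it.
No other word shares any prefix with "vidorrun", so all 8 of its nodes go.
Nodes removed: 8

8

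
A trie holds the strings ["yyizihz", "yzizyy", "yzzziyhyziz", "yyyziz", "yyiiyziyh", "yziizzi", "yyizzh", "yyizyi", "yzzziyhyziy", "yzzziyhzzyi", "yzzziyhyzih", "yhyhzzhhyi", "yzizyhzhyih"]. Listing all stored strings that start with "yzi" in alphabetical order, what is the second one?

Words with prefix "yzi", in lexicographic order: "yziizzi", "yzizyhzhyih", "yzizyy"
Position 2: yzizyhzhyih

yzizyhzhyih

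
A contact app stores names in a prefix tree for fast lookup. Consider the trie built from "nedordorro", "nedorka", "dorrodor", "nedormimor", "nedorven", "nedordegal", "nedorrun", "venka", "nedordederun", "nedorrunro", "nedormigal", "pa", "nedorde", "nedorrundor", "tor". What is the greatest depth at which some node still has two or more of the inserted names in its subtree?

Look for the deepest trie node that still has at least two words in its subtree.
e.g. "nedorrun" and "nedorrundor" share the prefix "nedorrun" of length 8; no pair shares a longer one.
Longest shared-prefix length: 8

8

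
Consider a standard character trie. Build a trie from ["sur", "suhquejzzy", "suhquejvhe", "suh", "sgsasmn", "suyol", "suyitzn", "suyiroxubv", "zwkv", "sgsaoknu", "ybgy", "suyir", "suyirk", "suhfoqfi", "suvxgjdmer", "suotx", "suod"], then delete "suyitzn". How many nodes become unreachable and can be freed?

3

After clearing the end-marker at "suyitzn", prune upward until reaching a node still needed by another word.
The suffix "tzn" (3 nodes) is used only by "suyitzn"; the node for "suyi" still has the child "r", so pruning stops there.
Nodes removed: 3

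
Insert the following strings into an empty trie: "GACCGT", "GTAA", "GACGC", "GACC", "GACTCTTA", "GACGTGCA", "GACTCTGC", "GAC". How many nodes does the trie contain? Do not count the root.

Trie structure (* marks end of a word):
(root)
└─ G
   ├─ A
   │  └─ C *
   │     ├─ C *
   │     │  └─ G
   │     │     └─ T *
   │     ├─ G
   │     │  ├─ C *
   │     │  └─ T
   │     │     └─ G
   │     │        └─ C
   │     │           └─ A *
   │     └─ T
   │        └─ C
   │           └─ T
   │              ├─ G
   │              │  └─ C *
   │              └─ T
   │                 └─ A *
   └─ T
      └─ A
         └─ A *
Counting every labelled node above: 22.

22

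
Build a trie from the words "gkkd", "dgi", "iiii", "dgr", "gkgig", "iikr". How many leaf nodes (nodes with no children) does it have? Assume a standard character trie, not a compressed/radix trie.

6

Leaves are exactly the stored words that no other stored word extends.
Those words: "dgi", "dgr", "gkgig", "gkkd", "iiii", "iikr"
Leaf count: 6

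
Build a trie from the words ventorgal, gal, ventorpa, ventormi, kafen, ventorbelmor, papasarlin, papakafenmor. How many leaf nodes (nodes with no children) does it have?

Leaves are exactly the stored words that no other stored word extends.
Those words: "gal", "kafen", "papakafenmor", "papasarlin", "ventorbelmor", "ventorgal", "ventormi", "ventorpa"
Leaf count: 8

8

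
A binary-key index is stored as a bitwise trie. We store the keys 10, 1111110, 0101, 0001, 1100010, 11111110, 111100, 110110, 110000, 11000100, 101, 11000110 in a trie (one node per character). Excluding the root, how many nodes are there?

32

Trie structure (* marks end of a word):
(root)
├─ 0
│  ├─ 0
│  │  └─ 0
│  │     └─ 1 *
│  └─ 1
│     └─ 0
│        └─ 1 *
└─ 1
   ├─ 0 *
   │  └─ 1 *
   └─ 1
      ├─ 0
      │  ├─ 0
      │  │  └─ 0
      │  │     ├─ 0 *
      │  │     └─ 1
      │  │        ├─ 0 *
      │  │        │  └─ 0 *
      │  │        └─ 1
      │  │           └─ 0 *
      │  └─ 1
      │     └─ 1
      │        └─ 0 *
      └─ 1
         └─ 1
            ├─ 0
            │  └─ 0 *
            └─ 1
               └─ 1
                  ├─ 0 *
                  └─ 1
                     └─ 0 *
Counting every labelled node above: 32.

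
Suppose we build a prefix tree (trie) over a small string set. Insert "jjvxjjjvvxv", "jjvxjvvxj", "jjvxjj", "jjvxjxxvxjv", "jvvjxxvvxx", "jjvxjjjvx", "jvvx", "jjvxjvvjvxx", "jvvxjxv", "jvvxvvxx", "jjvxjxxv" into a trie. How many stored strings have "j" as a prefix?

Walk to "j"; the words in its subtree are exactly those with that prefix.
Words under "j": jjvxjj, jjvxjjjvvxv, jjvxjjjvx, jjvxjvvjvxx, jjvxjvvxj, jjvxjxxv, jjvxjxxvxjv, jvvjxxvvxx, jvvx, jvvxjxv, jvvxvvxx
Count: 11

11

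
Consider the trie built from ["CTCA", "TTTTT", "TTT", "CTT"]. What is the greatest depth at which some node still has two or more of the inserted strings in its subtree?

3

Look for the deepest trie node that still has at least two words in its subtree.
e.g. "TTT" and "TTTTT" share the prefix "TTT" of length 3; no pair shares a longer one.
Longest shared-prefix length: 3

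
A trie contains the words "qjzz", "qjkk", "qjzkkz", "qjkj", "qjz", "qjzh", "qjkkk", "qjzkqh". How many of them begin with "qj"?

Walk to "qj"; the words in its subtree are exactly those with that prefix.
Matches: "qjkj", "qjkk", "qjkkk", "qjz", "qjzh", "qjzkkz", "qjzkqh", "qjzz"
Count: 8

8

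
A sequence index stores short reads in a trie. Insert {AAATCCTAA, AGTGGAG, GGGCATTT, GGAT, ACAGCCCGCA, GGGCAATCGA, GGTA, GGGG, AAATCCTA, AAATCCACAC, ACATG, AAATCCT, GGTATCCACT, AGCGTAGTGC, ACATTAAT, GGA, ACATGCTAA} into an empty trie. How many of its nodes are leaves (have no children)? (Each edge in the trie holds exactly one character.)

12

A leaf is a node with no children — equivalently, the end of a word that is not a proper prefix of any other stored word.
Those words: "AAATCCACAC", "AAATCCTAA", "ACAGCCCGCA", "ACATGCTAA", "ACATTAAT", "AGCGTAGTGC", "AGTGGAG", "GGAT", "GGGCAATCGA", "GGGCATTT", "GGGG", "GGTATCCACT"
Leaf count: 12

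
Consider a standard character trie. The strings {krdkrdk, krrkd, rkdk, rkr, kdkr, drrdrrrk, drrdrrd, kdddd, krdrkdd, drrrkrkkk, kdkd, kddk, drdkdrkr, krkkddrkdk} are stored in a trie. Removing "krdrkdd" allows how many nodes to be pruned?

4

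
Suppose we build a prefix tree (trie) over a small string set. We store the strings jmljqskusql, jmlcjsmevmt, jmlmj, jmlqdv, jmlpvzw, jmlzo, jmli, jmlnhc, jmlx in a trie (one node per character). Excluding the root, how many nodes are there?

35

Trace insertions, counting only characters that open a new branch:
  "jmljqskusql" → 11 new (j, m, l, j, q, s, k, u, s, q, l)
  "jmlcjsmevmt" → prefix "jml" already present; 8 new (c, j, s, m, e, v, m, t)
  "jmlmj" → prefix "jml" already present; 2 new (m, j)
  "jmlqdv" → prefix "jml" already present; 3 new (q, d, v)
  "jmlpvzw" → prefix "jml" already present; 4 new (p, v, z, w)
  "jmlzo" → prefix "jml" already present; 2 new (z, o)
  "jmli" → prefix "jml" already present; 1 new (i)
  "jmlnhc" → prefix "jml" already present; 3 new (n, h, c)
  "jmlx" → prefix "jml" already present; 1 new (x)
Total nodes = 11 + 8 + 2 + 3 + 4 + 2 + 1 + 3 + 1 = 35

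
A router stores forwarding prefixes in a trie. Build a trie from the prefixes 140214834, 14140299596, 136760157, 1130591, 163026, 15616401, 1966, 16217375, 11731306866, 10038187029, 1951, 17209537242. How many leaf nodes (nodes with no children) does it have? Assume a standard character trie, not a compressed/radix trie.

12

Leaves are exactly the stored words that no other stored word extends.
Those words: "10038187029", "1130591", "11731306866", "136760157", "140214834", "14140299596", "15616401", "16217375", "163026", "17209537242", "1951", "1966"
Leaf count: 12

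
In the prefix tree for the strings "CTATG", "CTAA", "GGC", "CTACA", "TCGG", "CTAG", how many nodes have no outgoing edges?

A leaf is a node with no children — equivalently, the end of a word that is not a proper prefix of any other stored word.
Those words: "CTAA", "CTACA", "CTAG", "CTATG", "GGC", "TCGG"
Leaf count: 6

6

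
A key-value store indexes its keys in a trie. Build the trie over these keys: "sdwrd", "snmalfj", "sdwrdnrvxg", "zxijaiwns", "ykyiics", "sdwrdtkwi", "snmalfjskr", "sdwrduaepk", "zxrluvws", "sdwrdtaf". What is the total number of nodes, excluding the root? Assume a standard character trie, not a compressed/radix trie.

52

Trace insertions, counting only characters that open a new branch:
  "sdwrd" → 5 new (s, d, w, r, d)
  "snmalfj" → prefix "s" already present; 6 new (n, m, a, l, f, j)
  "sdwrdnrvxg" → prefix "sdwrd" already present; 5 new (n, r, v, x, g)
  "zxijaiwns" → 9 new (z, x, i, j, a, i, w, n, s)
  "ykyiics" → 7 new (y, k, y, i, i, c, s)
  "sdwrdtkwi" → prefix "sdwrd" already present; 4 new (t, k, w, i)
  "snmalfjskr" → prefix "snmalfj" already present; 3 new (s, k, r)
  "sdwrduaepk" → prefix "sdwrd" already present; 5 new (u, a, e, p, k)
  "zxrluvws" → prefix "zx" already present; 6 new (r, l, u, v, w, s)
  "sdwrdtaf" → prefix "sdwrdt" already present; 2 new (a, f)
Total nodes = 5 + 6 + 5 + 9 + 7 + 4 + 3 + 5 + 6 + 2 = 52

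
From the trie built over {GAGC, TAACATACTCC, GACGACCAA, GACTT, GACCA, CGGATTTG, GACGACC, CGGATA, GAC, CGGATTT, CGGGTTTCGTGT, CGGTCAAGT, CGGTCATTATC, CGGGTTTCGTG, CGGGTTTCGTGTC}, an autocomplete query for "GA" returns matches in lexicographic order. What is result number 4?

GACGACCAA

Filter for "GA…" and sort: "GAC", "GACCA", "GACGACC", "GACGACCAA", "GACTT", "GAGC"
Position 4: GACGACCAA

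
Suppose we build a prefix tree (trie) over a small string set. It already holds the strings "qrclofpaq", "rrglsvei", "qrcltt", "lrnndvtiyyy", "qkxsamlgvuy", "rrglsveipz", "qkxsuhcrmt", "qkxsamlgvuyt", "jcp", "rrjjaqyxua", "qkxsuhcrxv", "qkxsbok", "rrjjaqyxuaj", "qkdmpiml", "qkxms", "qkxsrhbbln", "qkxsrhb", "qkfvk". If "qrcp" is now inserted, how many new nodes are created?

1

The longest prefix of "qrcp" already in the trie is "qrc" (length 3).
Each of the 1 remaining characters creates one node.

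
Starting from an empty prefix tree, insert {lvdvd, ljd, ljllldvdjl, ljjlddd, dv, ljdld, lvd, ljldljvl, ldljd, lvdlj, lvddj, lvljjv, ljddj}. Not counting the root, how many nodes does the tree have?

43

For each word, the new-node count is its length minus the longest prefix already in the trie:
  "lvdvd" → 5 new (l, v, d, v, d)
  "ljd" → prefix "l" already present; 2 new (j, d)
  "ljllldvdjl" → prefix "lj" already present; 8 new (l, l, l, d, v, d, j, l)
  "ljjlddd" → prefix "lj" already present; 5 new (j, l, d, d, d)
  "dv" → 2 new (d, v)
  "ljdld" → prefix "ljd" already present; 2 new (l, d)
  "lvd" → prefix "lvd" already present; 0 new (none)
  "ljldljvl" → prefix "ljl" already present; 5 new (d, l, j, v, l)
  "ldljd" → prefix "l" already present; 4 new (d, l, j, d)
  "lvdlj" → prefix "lvd" already present; 2 new (l, j)
  "lvddj" → prefix "lvd" already present; 2 new (d, j)
  "lvljjv" → prefix "lv" already present; 4 new (l, j, j, v)
  "ljddj" → prefix "ljd" already present; 2 new (d, j)
Total nodes = 5 + 2 + 8 + 5 + 2 + 2 + 0 + 5 + 4 + 2 + 2 + 4 + 2 = 43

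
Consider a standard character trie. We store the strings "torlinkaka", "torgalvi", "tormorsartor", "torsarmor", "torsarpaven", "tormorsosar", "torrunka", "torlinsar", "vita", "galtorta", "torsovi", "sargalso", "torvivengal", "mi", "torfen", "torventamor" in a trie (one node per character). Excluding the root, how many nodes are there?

90

Insert word by word; a character creates a node only if that edge doesn't already exist:
  "torlinkaka" → 10 new (t, o, r, l, i, n, k, a, k, a)
  "torgalvi" → prefix "tor" already present; 5 new (g, a, l, v, i)
  "tormorsartor" → prefix "tor" already present; 9 new (m, o, r, s, a, r, t, o, r)
  "torsarmor" → prefix "tor" already present; 6 new (s, a, r, m, o, r)
  "torsarpaven" → prefix "torsar" already present; 5 new (p, a, v, e, n)
  "tormorsosar" → prefix "tormors" already present; 4 new (o, s, a, r)
  "torrunka" → prefix "tor" already present; 5 new (r, u, n, k, a)
  "torlinsar" → prefix "torlin" already present; 3 new (s, a, r)
  "vita" → 4 new (v, i, t, a)
  "galtorta" → 8 new (g, a, l, t, o, r, t, a)
  "torsovi" → prefix "tors" already present; 3 new (o, v, i)
  "sargalso" → 8 new (s, a, r, g, a, l, s, o)
  "torvivengal" → prefix "tor" already present; 8 new (v, i, v, e, n, g, a, l)
  "mi" → 2 new (m, i)
  "torfen" → prefix "tor" already present; 3 new (f, e, n)
  "torventamor" → prefix "torv" already present; 7 new (e, n, t, a, m, o, r)
Total nodes = 10 + 5 + 9 + 6 + 5 + 4 + 5 + 3 + 4 + 8 + 3 + 8 + 8 + 2 + 3 + 7 = 90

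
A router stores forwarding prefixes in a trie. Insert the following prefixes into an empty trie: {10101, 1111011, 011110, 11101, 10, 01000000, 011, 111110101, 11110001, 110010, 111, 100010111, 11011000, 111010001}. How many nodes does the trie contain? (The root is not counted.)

Insert word by word; a character creates a node only if that edge doesn't already exist:
  "10101" → 5 new (1, 0, 1, 0, 1)
  "1111011" → prefix "1" already present; 6 new (1, 1, 1, 0, 1, 1)
  "011110" → 6 new (0, 1, 1, 1, 1, 0)
  "11101" → prefix "111" already present; 2 new (0, 1)
  "10" → prefix "10" already present; 0 new (none)
  "01000000" → prefix "01" already present; 6 new (0, 0, 0, 0, 0, 0)
  "011" → prefix "011" already present; 0 new (none)
  "111110101" → prefix "1111" already present; 5 new (1, 0, 1, 0, 1)
  "11110001" → prefix "11110" already present; 3 new (0, 0, 1)
  "110010" → prefix "11" already present; 4 new (0, 0, 1, 0)
  "111" → prefix "111" already present; 0 new (none)
  "100010111" → prefix "10" already present; 7 new (0, 0, 1, 0, 1, 1, 1)
  "11011000" → prefix "110" already present; 5 new (1, 1, 0, 0, 0)
  "111010001" → prefix "11101" already present; 4 new (0, 0, 0, 1)
Total nodes = 5 + 6 + 6 + 2 + 0 + 6 + 0 + 5 + 3 + 4 + 0 + 7 + 5 + 4 = 53

53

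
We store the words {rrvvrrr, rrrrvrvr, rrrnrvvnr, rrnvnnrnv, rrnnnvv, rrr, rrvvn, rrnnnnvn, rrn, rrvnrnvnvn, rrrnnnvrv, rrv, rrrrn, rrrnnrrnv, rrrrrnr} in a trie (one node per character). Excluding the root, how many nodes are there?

Trace insertions, counting only characters that open a new branch:
  "rrvvrrr" → 7 new (r, r, v, v, r, r, r)
  "rrrrvrvr" → prefix "rr" already present; 6 new (r, r, v, r, v, r)
  "rrrnrvvnr" → prefix "rrr" already present; 6 new (n, r, v, v, n, r)
  "rrnvnnrnv" → prefix "rr" already present; 7 new (n, v, n, n, r, n, v)
  "rrnnnvv" → prefix "rrn" already present; 4 new (n, n, v, v)
  "rrr" → prefix "rrr" already present; 0 new (none)
  "rrvvn" → prefix "rrvv" already present; 1 new (n)
  "rrnnnnvn" → prefix "rrnnn" already present; 3 new (n, v, n)
  "rrn" → prefix "rrn" already present; 0 new (none)
  "rrvnrnvnvn" → prefix "rrv" already present; 7 new (n, r, n, v, n, v, n)
  "rrrnnnvrv" → prefix "rrrn" already present; 5 new (n, n, v, r, v)
  "rrv" → prefix "rrv" already present; 0 new (none)
  "rrrrn" → prefix "rrrr" already present; 1 new (n)
  "rrrnnrrnv" → prefix "rrrnn" already present; 4 new (r, r, n, v)
  "rrrrrnr" → prefix "rrrr" already present; 3 new (r, n, r)
Total nodes = 7 + 6 + 6 + 7 + 4 + 0 + 1 + 3 + 0 + 7 + 5 + 0 + 1 + 4 + 3 = 54

54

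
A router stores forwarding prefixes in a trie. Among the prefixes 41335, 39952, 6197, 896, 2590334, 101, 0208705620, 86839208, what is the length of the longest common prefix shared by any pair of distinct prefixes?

Look for the deepest trie node that still has at least two words in its subtree.
e.g. "86839208" and "896" share the prefix "8" of length 1; no pair shares a longer one.
Longest shared-prefix length: 1

1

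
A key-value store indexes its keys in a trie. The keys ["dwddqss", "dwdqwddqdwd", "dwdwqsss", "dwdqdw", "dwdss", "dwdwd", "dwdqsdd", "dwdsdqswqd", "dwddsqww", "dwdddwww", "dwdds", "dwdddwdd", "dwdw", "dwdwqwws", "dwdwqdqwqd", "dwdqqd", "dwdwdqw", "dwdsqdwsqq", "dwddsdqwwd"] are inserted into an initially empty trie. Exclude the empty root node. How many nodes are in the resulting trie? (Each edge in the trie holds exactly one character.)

67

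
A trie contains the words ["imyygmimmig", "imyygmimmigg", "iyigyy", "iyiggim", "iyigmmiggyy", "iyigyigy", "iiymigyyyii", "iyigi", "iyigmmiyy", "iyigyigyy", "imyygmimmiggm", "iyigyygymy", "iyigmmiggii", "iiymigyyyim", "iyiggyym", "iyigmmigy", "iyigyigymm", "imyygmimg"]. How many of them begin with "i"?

18

Walk to "i"; the words in its subtree are exactly those with that prefix.
Words under "i": iiymigyyyii, iiymigyyyim, imyygmimg, imyygmimmig, imyygmimmigg, imyygmimmiggm, iyiggim, iyiggyym, iyigi, iyigmmiggii, iyigmmiggyy, iyigmmigy, iyigmmiyy, iyigyigy, iyigyigymm, iyigyigyy, iyigyy, iyigyygymy
Count: 18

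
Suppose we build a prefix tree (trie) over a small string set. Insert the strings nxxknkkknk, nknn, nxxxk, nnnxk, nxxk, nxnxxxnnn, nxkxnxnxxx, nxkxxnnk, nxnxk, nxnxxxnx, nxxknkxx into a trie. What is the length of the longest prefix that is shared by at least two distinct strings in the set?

7

Equivalently: take the maximum, over all pairs, of their longest common prefix length.
e.g. "nxnxxxnnn" and "nxnxxxnx" share the prefix "nxnxxxn" of length 7; no pair shares a longer one.
Longest shared-prefix length: 7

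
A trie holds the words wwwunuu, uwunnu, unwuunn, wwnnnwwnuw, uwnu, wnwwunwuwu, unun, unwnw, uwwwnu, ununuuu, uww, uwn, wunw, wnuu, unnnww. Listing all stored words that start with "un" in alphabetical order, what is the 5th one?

unwuunn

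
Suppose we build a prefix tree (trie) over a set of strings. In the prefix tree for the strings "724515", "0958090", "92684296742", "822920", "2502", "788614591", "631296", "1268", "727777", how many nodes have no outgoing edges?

A leaf is a node with no children — equivalently, the end of a word that is not a proper prefix of any other stored word.
Those words: "0958090", "1268", "2502", "631296", "724515", "727777", "788614591", "822920", "92684296742"
Leaf count: 9

9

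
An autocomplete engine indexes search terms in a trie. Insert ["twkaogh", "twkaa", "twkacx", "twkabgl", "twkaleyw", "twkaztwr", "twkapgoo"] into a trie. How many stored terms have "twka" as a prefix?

Traverse to the node for "twka", then collect every word in that subtree.
Words under "twka": twkaa, twkabgl, twkacx, twkaleyw, twkaogh, twkapgoo, twkaztwr
Count: 7

7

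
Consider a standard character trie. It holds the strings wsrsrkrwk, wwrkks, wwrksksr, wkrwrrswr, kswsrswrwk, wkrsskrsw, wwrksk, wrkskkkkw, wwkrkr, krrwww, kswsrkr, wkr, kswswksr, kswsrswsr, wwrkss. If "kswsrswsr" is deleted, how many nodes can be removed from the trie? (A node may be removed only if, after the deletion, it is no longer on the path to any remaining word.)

2

Walk "kswsrswsr" from the leaf back toward the root, removing each node that no remaining word uses.
The suffix "sr" (2 nodes) is used only by "kswsrswsr"; the node for "kswsrsw" still has the child "r", so pruning stops there.
Nodes removed: 2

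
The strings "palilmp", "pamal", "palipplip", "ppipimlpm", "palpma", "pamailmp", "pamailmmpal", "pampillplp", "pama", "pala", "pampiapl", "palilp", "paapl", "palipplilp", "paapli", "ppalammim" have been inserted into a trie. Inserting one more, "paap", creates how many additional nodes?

"paap" is already a full path in the trie; only an end-marker is added.
No new nodes are needed: 0.

0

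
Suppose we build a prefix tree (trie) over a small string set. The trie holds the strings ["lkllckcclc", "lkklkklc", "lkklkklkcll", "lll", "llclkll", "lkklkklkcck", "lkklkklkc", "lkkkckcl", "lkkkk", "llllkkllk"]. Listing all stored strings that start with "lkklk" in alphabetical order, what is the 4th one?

Filter for "lkklk…" and sort: "lkklkklc", "lkklkklkc", "lkklkklkcck", "lkklkklkcll"
Position 4: lkklkklkcll

lkklkklkcll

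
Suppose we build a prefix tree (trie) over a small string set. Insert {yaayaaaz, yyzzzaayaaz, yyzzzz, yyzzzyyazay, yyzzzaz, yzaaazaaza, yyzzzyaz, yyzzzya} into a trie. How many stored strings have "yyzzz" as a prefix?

Walk to "yyzzz"; the words in its subtree are exactly those with that prefix.
Words under "yyzzz": yyzzzaayaaz, yyzzzaz, yyzzzya, yyzzzyaz, yyzzzyyazay, yyzzzz
Count: 6

6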